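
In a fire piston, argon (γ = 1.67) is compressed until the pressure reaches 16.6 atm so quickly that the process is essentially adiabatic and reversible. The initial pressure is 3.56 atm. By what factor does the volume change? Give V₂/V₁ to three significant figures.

V₂/V₁ ≈ 0.398

From PV^γ = const, V₂/V₁ = (P₁/P₂)^(1/γ).
V₂/V₁ = (3.56/16.6)^(0.599) = 0.3977.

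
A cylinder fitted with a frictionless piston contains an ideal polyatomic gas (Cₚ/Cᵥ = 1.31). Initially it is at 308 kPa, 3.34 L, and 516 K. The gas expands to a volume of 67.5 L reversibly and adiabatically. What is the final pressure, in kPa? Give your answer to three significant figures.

P₂ ≈ 6.00 kPa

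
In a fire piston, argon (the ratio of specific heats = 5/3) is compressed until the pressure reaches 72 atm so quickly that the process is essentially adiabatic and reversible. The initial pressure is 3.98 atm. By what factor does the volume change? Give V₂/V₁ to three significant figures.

V₂/V₁ ≈ 0.176

From PV^γ = const, V₂/V₁ = (P₁/P₂)^(1/γ).
V₂/V₁ = (3.98/72)^(3/5) = 0.176.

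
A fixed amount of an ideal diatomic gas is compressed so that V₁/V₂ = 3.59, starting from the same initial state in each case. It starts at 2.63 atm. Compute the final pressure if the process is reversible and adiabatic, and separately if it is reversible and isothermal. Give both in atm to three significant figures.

adiabatic: 15.7 atm; isothermal: 9.44 atm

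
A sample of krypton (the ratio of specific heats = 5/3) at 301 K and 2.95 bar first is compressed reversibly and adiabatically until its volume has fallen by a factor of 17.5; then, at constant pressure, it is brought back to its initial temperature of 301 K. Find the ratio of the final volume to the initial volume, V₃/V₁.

V₃/V₁ ≈ 0.00848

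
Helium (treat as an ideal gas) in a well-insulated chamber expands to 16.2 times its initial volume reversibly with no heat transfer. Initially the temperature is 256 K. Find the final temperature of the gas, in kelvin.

For a reversible adiabat TV^(γ−1) is constant, so T₂ = T₁ (V₁/V₂)^(γ−1).
For a monatomic ideal gas γ = 5/3, so γ−1 = 2/3.
T₂ = 256 × (1/16.2)^(2/3) = 39.98 K.

T₂ ≈ 40.0 K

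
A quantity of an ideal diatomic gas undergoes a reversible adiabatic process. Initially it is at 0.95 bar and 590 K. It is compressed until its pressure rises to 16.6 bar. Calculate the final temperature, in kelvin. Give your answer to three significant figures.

T₂ ≈ 1340 K

Along an adiabat T P^((1−γ)/γ) is constant, so T₂ = T₁ (P₂/P₁)^((γ−1)/γ).
For a diatomic ideal gas γ = 7/5, so (γ−1)/γ = 2/7.
T₂ = 590 × (16.6/0.95)^(2/7) = 1336 K.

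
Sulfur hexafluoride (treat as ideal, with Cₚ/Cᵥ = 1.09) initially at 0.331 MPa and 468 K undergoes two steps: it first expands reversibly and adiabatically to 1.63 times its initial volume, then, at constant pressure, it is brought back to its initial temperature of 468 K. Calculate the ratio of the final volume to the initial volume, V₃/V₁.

V₃/V₁ ≈ 1.70

Adiabatic step: V₂/V₁ = 1.63; T₂ = T₁·(1/1.63)^(0.09) = 447.9 K.
Isobaric step: V₃/V₂ = T₃/T₂ = 468/447.9.
V₃/V₁ = (V₂/V₁)(V₃/V₂) = 1.63 × (468/447.9) = 1.703.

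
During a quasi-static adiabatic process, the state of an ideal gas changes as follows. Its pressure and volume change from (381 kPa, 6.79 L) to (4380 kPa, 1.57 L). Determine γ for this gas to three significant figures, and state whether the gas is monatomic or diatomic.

γ ≈ 1.67; monatomic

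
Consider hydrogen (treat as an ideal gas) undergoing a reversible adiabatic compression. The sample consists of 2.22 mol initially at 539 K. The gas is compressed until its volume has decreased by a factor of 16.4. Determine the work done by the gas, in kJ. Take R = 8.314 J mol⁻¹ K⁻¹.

W ≈ -51.3 kJ

For a reversible adiabat TV^(γ−1) is constant, so T₂ = T₁ (V₁/V₂)^(γ−1).
γ = 7/5 for a diatomic ideal gas, so γ−1 = 2/5.
T₂ = 539 × 16.4^(2/5) = 1650 K.
Q = 0, so ΔU = W_on_gas = nCᵥΔT with Cᵥ = R/(γ−1) = 20.79 J/(mol·K).
ΔU = 2.22 × 20.79 × (1650 − 539) = 51270 J.
Work done by the gas = −ΔU = -51270 J.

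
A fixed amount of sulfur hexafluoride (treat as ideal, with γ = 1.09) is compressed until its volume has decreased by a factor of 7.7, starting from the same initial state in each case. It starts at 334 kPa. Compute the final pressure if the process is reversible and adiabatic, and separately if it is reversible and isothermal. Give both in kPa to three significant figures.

Isothermal: P₂ = P₁(V₁/V₂) = 334×7.7 = 2572 kPa.
Adiabatic: P₂ = P₁(V₁/V₂)^γ = 334×7.7^(1.09) = 3090 kPa.

adiabatic: 3090 kPa; isothermal: 2570 kPa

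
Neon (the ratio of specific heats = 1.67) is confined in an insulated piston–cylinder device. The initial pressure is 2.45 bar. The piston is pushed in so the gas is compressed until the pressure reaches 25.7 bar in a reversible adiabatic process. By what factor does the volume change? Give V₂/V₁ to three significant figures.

From PV^γ = const, V₂/V₁ = (P₁/P₂)^(1/γ).
V₂/V₁ = (2.45/25.7)^(0.599) = 0.2448.

V₂/V₁ ≈ 0.245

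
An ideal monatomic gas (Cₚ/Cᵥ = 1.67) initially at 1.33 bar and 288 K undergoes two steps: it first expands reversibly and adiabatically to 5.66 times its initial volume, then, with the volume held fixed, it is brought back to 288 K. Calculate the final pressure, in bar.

P₃ ≈ 0.235 bar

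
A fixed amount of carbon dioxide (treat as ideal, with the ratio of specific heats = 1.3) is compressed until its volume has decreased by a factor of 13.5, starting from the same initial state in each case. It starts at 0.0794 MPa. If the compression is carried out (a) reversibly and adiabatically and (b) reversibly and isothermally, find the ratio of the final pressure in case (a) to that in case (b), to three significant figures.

P_adiabatic / P_isothermal ≈ 2.18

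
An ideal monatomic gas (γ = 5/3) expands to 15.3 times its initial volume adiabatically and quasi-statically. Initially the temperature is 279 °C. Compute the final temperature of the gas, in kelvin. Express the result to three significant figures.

T₂ ≈ 89.6 K

Adiabatic: T₁V₁^(γ−1) = T₂V₂^(γ−1) ⇒ T₂ = T₁ (V₁/V₂)^(γ−1).
T₁ = 279 °C = 552.1 K.
T₂ = 552.1 × (1/15.3)^(2/3) = 89.59 K.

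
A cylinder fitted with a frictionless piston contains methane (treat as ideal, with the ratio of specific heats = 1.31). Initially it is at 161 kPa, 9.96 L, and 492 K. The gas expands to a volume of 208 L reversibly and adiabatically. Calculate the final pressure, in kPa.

P₂ ≈ 3.01 kPa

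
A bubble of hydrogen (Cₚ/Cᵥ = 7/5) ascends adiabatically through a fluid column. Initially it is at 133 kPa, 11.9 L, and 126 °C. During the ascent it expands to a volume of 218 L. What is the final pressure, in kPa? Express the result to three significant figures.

Adiabatic: P₁V₁^γ = P₂V₂^γ ⇒ P₂ = P₁ (V₁/V₂)^γ.
P₂ = 133 × (11.9/218)^(7/5) = 2.269 kPa.

P₂ ≈ 2.27 kPa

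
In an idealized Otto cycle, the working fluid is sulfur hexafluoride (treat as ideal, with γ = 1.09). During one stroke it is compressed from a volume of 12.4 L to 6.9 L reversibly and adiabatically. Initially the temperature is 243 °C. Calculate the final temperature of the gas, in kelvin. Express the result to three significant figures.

Adiabatic: T₁V₁^(γ−1) = T₂V₂^(γ−1) ⇒ T₂ = T₁ (V₁/V₂)^(γ−1).
T₁ = 243 °C = 516.1 K.
T₂ = 516.1 × (12.4/6.9)^(0.09) = 544.1 K.

T₂ ≈ 544 K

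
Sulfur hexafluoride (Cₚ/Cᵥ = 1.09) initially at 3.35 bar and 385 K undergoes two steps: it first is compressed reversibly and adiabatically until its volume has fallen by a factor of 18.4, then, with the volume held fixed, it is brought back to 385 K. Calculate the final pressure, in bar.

Adiabatic step (PV^γ = const): P₂ = 3.35×18.4^(1.09) = 80.11 bar; T₂ = 385×18.4^(0.09) = 500.4 K.
Isochoric: P₃ = P₂(T₃/T₂) = 80.11 × (385/500.4) = 61.64 bar.

P₃ ≈ 61.6 bar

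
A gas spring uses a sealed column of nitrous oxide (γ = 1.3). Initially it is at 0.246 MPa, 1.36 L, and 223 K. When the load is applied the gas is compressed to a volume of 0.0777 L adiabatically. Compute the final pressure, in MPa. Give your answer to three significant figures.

Adiabatic: P₁V₁^γ = P₂V₂^γ ⇒ P₂ = P₁ (V₁/V₂)^γ.
P₂ = 0.246 × (1.36/0.0777)^(1.3) = 10.16 MPa.

P₂ ≈ 10.2 MPa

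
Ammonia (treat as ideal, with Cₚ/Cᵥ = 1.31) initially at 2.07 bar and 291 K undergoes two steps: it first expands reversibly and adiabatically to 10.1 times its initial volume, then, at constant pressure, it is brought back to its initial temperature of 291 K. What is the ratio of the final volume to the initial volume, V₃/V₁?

V₃/V₁ ≈ 20.7

Adiabatic step: V₂/V₁ = 10.1; T₂ = T₁·(1/10.1)^(0.31) = 142.1 K.
Isobaric step: V₃/V₂ = T₃/T₂ = 291/142.1.
V₃/V₁ = (V₂/V₁)(V₃/V₂) = 10.1 × (291/142.1) = 20.69.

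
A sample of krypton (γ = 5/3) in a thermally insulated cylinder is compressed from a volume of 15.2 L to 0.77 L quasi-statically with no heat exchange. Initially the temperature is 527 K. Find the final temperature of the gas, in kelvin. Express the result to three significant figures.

T₂ ≈ 3850 K

For a reversible adiabat TV^(γ−1) is constant, so T₂ = T₁ (V₁/V₂)^(γ−1).
T₂ = 527 × (15.2/0.77)^(2/3) = 3849 K.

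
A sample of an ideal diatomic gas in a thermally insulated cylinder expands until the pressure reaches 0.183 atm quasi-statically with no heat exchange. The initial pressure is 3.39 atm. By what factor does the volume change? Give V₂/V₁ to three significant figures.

From PV^γ = const, V₂/V₁ = (P₁/P₂)^(1/γ).
For a diatomic ideal gas γ = 7/5.
V₂/V₁ = (3.39/0.183)^(5/7) = 8.045.

V₂/V₁ ≈ 8.05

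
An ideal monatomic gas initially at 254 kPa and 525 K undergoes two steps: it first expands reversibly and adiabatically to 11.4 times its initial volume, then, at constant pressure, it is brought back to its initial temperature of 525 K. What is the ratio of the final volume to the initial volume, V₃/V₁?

For a monatomic ideal gas γ = 5/3.
Adiabatic step: V₂/V₁ = 11.4; T₂ = T₁·(1/11.4)^(2/3) = 103.6 K.
Isobaric step: V₃/V₂ = T₃/T₂ = 525/103.6.
V₃/V₁ = (V₂/V₁)(V₃/V₂) = 11.4 × (525/103.6) = 57.74.

V₃/V₁ ≈ 57.7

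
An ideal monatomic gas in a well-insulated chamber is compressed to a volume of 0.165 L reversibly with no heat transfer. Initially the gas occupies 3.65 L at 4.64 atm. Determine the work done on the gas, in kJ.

γ = 5/3 for a monatomic ideal gas.
P₂ = P₁(V₁/V₂)^γ = 4.64×(3.65/0.165)^(5/3) = 808.8 atm.
For a reversible adiabat, W_by_gas = (P₁V₁ − P₂V₂)/(γ−1).
W_by = (470100×0.00365 − 8.196×10^7×0.000165) / (2/3) = -17710 J.
W_on_gas = −W_by = 17710 J.

W ≈ 17.7 kJ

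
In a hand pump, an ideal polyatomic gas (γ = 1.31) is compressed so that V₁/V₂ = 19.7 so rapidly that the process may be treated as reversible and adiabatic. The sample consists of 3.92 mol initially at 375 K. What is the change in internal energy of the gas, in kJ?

ΔU ≈ 59.9 kJ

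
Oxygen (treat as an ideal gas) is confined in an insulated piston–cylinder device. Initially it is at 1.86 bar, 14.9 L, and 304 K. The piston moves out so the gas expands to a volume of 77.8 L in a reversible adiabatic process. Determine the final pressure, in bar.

Adiabatic: P₁V₁^γ = P₂V₂^γ ⇒ P₂ = P₁ (V₁/V₂)^γ.
γ = 7/5 for a diatomic ideal gas.
P₂ = 1.86 × (14.9/77.8)^(7/5) = 0.1839 bar.

P₂ ≈ 0.184 bar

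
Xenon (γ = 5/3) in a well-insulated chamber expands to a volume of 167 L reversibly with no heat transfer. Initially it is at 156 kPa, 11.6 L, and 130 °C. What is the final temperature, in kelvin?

T₂ ≈ 68.1 K

For a reversible adiabat TV^(γ−1) is constant, so T₂ = T₁ (V₁/V₂)^(γ−1).
T₁ = 130 °C = 403.1 K.
T₂ = 403.1 × (11.6/167)^(2/3) = 68.12 K.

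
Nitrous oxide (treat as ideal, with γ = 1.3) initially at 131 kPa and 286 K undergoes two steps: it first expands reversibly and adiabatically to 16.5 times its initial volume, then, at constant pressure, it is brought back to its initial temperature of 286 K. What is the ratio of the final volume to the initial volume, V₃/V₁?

V₃/V₁ ≈ 38.3

Adiabatic step: V₂/V₁ = 16.5; T₂ = T₁·(1/16.5)^(0.3) = 123.3 K.
Isobaric step: V₃/V₂ = T₃/T₂ = 286/123.3.
V₃/V₁ = (V₂/V₁)(V₃/V₂) = 16.5 × (286/123.3) = 38.26.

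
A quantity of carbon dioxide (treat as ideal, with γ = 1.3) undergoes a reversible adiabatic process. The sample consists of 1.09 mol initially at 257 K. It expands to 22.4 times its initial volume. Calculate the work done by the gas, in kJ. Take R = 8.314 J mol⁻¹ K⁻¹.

W ≈ 4.71 kJ

For a reversible adiabat TV^(γ−1) is constant, so T₂ = T₁ (V₁/V₂)^(γ−1).
T₂ = 257 × (1/22.4)^(0.3) = 101.1 K.
Q = 0, so ΔU = W_on_gas = nCᵥΔT with Cᵥ = R/(γ−1) = 27.71 J/(mol·K).
ΔU = 1.09 × 27.71 × (101.1 − 257) = -4709 J.
Work done by the gas = −ΔU = 4709 J.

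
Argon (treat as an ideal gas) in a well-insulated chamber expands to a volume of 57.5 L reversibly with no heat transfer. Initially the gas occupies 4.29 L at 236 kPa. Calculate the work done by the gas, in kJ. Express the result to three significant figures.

γ = 5/3 for a monatomic ideal gas.
P₂ = P₁(V₁/V₂)^γ = 236×(4.29/57.5)^(5/3) = 3.121 kPa.
For a reversible adiabat, W_by_gas = (P₁V₁ − P₂V₂)/(γ−1).
W_by = (236000×0.00429 − 3121×0.0575) / (2/3) = 1250 J.

W ≈ 1.25 kJ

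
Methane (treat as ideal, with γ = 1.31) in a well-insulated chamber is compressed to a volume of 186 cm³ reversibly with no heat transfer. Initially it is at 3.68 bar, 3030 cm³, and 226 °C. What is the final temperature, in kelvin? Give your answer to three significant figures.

T₂ ≈ 1190 K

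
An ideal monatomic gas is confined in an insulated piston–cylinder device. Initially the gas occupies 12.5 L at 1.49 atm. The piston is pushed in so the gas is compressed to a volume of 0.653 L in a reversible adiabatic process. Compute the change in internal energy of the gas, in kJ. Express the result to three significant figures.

ΔU ≈ 17.4 kJ

γ = 5/3 for a monatomic ideal gas.
P₂ = P₁(V₁/V₂)^γ = 1.49×(12.5/0.653)^(5/3) = 204.1 atm.
For a reversible adiabat, W_by_gas = (P₁V₁ − P₂V₂)/(γ−1).
W_by = (151000×0.0125 − 2.068×10^7×0.000653) / (2/3) = -17430 J.
Q = 0 ⇒ ΔU = −W_by = 17430 J.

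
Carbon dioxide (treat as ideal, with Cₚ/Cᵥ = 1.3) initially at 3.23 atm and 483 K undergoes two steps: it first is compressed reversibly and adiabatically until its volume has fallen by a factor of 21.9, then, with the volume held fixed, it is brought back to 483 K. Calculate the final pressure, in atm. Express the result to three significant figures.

P₃ ≈ 70.7 atm

Adiabatic step (PV^γ = const): P₂ = 3.23×21.9^(1.3) = 178.6 atm; T₂ = 483×21.9^(0.3) = 1219 K.
Isochoric: P₃ = P₂(T₃/T₂) = 178.6 × (483/1219) = 70.74 atm.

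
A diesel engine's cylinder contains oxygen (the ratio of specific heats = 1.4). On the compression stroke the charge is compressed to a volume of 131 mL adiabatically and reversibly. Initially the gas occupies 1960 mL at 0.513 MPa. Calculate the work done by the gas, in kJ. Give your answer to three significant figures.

P₂ = P₁(V₁/V₂)^γ = 0.513×(1960/131)^(1.4) = 22.65 MPa.
For a reversible adiabat, W_by_gas = (P₁V₁ − P₂V₂)/(γ−1).
W_by = (513000×0.00196 − 2.265×10^7×0.000131) / (0.4) = -4905 J.

W ≈ -4.90 kJ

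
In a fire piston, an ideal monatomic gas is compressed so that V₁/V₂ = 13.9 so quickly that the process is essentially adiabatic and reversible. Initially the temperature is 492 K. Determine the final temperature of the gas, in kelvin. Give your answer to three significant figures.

Adiabatic: T₁V₁^(γ−1) = T₂V₂^(γ−1) ⇒ T₂ = T₁ (V₁/V₂)^(γ−1).
For a monatomic ideal gas γ = 5/3, so γ−1 = 2/3.
T₂ = 492 × 13.9^(2/3) = 2844 K.

T₂ ≈ 2840 K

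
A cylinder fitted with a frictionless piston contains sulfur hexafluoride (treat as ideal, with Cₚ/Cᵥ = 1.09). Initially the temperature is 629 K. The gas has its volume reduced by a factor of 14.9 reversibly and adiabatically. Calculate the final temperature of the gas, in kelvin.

For a reversible adiabat TV^(γ−1) is constant, so T₂ = T₁ (V₁/V₂)^(γ−1).
T₂ = 629 × 14.9^(0.09) = 802.1 K.

T₂ ≈ 802 K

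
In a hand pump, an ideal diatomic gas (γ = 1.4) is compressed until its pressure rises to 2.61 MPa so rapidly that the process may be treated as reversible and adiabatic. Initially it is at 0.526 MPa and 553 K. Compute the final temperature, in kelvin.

T₂ ≈ 874 K

Along an adiabat T P^((1−γ)/γ) is constant, so T₂ = T₁ (P₂/P₁)^((γ−1)/γ).
T₂ = 553 × (2.61/0.526)^(0.286) = 873.9 K.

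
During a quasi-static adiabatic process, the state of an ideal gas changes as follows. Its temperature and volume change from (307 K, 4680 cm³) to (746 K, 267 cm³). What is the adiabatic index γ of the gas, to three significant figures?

TV^(γ−1) = const ⇒ γ − 1 = ln(T₂/T₁) / ln(V₁/V₂).
γ = 1 + ln(746/307) / ln(4680/267) = 1.31.

γ ≈ 1.31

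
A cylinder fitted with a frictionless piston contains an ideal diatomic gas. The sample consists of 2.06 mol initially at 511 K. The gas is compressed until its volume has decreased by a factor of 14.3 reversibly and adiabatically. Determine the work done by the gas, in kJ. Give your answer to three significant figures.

For a reversible adiabat TV^(γ−1) is constant, so T₂ = T₁ (V₁/V₂)^(γ−1).
γ = 7/5 for a diatomic ideal gas, so γ−1 = 2/5.
T₂ = 511 × 14.3^(2/5) = 1481 K.
Q = 0, so ΔU = W_on_gas = nCᵥΔT with Cᵥ = R/(γ−1) = 20.79 J/(mol·K).
ΔU = 2.06 × 20.79 × (1481 − 511) = 41530 J.
Work done by the gas = −ΔU = -41530 J.

W ≈ -41.5 kJ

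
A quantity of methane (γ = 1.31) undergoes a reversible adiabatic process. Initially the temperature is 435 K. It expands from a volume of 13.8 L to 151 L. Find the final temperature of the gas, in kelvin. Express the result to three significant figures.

T₂ ≈ 207 K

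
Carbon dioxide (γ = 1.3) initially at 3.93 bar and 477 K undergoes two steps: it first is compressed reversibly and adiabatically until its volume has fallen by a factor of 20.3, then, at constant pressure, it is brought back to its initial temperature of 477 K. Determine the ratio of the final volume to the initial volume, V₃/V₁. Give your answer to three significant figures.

Adiabatic step: V₂/V₁ = 0.04926; T₂ = T₁·20.3^(0.3) = 1177 K.
Isobaric step: V₃/V₂ = T₃/T₂ = 477/1177.
V₃/V₁ = (V₂/V₁)(V₃/V₂) = 0.04926 × (477/1177) = 0.01996.

V₃/V₁ ≈ 0.0200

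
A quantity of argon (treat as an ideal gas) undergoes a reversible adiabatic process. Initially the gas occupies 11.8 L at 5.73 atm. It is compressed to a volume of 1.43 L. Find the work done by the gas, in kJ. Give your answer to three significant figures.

γ = 5/3 for a monatomic ideal gas.
P₂ = P₁(V₁/V₂)^γ = 5.73×(11.8/1.43)^(5/3) = 193.1 atm.
For a reversible adiabat, W_by_gas = (P₁V₁ − P₂V₂)/(γ−1).
W_by = (580600×0.0118 − 1.956×10^7×0.00143) / (2/3) = -31690 J.

W ≈ -31.7 kJ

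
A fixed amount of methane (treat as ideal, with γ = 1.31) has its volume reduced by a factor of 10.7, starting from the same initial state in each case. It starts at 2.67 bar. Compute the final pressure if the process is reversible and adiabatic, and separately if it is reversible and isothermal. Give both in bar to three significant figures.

Isothermal: P₂ = P₁(V₁/V₂) = 2.67×10.7 = 28.57 bar.
Adiabatic: P₂ = P₁(V₁/V₂)^γ = 2.67×10.7^(1.31) = 59.57 bar.

adiabatic: 59.6 bar; isothermal: 28.6 bar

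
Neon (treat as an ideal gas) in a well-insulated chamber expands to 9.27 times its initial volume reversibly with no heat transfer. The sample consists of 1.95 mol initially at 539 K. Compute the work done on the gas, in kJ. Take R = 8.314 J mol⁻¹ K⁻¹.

For a reversible adiabat TV^(γ−1) is constant, so T₂ = T₁ (V₁/V₂)^(γ−1).
γ = 5/3 for a monatomic ideal gas, so γ−1 = 2/3.
T₂ = 539 × (1/9.27)^(2/3) = 122.1 K.
Q = 0, so ΔU = W_on_gas = nCᵥΔT with Cᵥ = R/(γ−1) = 12.47 J/(mol·K).
ΔU = 1.95 × 12.47 × (122.1 − 539) = -10140 J.

W ≈ -10.1 kJ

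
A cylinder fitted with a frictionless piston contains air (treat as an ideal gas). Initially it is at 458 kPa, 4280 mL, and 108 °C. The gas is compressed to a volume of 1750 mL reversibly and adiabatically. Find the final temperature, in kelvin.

T₂ ≈ 545 K

Adiabatic: T₁V₁^(γ−1) = T₂V₂^(γ−1) ⇒ T₂ = T₁ (V₁/V₂)^(γ−1).
γ = 7/5 for a diatomic ideal gas.
T₁ = 108 °C = 381.1 K.
T₂ = 381.1 × (4280/1750)^(2/5) = 545.1 K.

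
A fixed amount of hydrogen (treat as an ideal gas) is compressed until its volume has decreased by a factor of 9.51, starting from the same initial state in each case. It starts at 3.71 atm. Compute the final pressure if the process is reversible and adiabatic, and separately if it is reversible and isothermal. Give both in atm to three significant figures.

For a diatomic ideal gas γ = 7/5.
Isothermal: P₂ = P₁(V₁/V₂) = 3.71×9.51 = 35.28 atm.
Adiabatic: P₂ = P₁(V₁/V₂)^γ = 3.71×9.51^(7/5) = 86.86 atm.

adiabatic: 86.9 atm; isothermal: 35.3 atm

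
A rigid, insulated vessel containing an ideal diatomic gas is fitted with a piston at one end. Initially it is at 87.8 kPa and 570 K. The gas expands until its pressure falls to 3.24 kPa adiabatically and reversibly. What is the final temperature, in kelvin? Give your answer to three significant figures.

T₂ ≈ 222 K

Along an adiabat T P^((1−γ)/γ) is constant, so T₂ = T₁ (P₂/P₁)^((γ−1)/γ).
For a diatomic ideal gas γ = 7/5, so (γ−1)/γ = 2/7.
T₂ = 570 × (3.24/87.8)^(2/7) = 222.1 K.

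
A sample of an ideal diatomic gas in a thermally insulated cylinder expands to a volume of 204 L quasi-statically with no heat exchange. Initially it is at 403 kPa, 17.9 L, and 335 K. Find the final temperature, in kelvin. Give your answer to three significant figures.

For a reversible adiabat TV^(γ−1) is constant, so T₂ = T₁ (V₁/V₂)^(γ−1).
γ = 7/5 for a diatomic ideal gas.
T₂ = 335 × (17.9/204)^(2/5) = 126.6 K.

T₂ ≈ 127 K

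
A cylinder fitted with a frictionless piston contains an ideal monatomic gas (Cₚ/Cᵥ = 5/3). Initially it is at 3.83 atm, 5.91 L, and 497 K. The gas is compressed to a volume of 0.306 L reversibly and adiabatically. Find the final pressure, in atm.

Adiabatic: P₁V₁^γ = P₂V₂^γ ⇒ P₂ = P₁ (V₁/V₂)^γ.
P₂ = 3.83 × (5.91/0.306)^(5/3) = 532.5 atm.

P₂ ≈ 532 atm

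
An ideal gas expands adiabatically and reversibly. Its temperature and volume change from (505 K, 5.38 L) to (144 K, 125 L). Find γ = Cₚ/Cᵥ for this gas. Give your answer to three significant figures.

γ ≈ 1.40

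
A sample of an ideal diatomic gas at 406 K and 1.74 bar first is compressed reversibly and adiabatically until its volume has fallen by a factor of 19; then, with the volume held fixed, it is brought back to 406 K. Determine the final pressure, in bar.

For a diatomic ideal gas γ = 7/5.
Adiabatic step (PV^γ = const): P₂ = 1.74×19^(7/5) = 107.4 bar; T₂ = 406×19^(2/5) = 1318 K.
Isochoric: P₃ = P₂(T₃/T₂) = 107.4 × (406/1318) = 33.06 bar.

P₃ ≈ 33.1 bar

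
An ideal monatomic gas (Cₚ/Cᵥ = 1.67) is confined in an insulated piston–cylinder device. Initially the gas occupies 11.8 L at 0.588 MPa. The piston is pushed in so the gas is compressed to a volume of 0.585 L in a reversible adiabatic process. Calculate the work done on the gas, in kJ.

P₂ = P₁(V₁/V₂)^γ = 0.588×(11.8/0.585)^(1.67) = 88.77 MPa.
For a reversible adiabat, W_by_gas = (P₁V₁ − P₂V₂)/(γ−1).
W_by = (588000×0.0118 − 8.877×10^7×0.000585) / (0.67) = -67150 J.
W_on_gas = −W_by = 67150 J.

W ≈ 67.2 kJ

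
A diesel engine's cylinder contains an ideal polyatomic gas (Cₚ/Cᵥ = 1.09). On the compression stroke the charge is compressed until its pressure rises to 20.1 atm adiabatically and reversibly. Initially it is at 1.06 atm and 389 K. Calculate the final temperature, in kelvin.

Along an adiabat T P^((1−γ)/γ) is constant, so T₂ = T₁ (P₂/P₁)^((γ−1)/γ).
T₂ = 389 × (20.1/1.06)^(0.0826) = 496 K.

T₂ ≈ 496 K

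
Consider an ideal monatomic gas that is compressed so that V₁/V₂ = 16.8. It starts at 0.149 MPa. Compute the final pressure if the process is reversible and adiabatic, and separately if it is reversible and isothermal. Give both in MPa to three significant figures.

For a monatomic ideal gas γ = 5/3.
Isothermal: P₂ = P₁(V₁/V₂) = 0.149×16.8 = 2.503 MPa.
Adiabatic: P₂ = P₁(V₁/V₂)^γ = 0.149×16.8^(5/3) = 16.42 MPa.

adiabatic: 16.4 MPa; isothermal: 2.50 MPa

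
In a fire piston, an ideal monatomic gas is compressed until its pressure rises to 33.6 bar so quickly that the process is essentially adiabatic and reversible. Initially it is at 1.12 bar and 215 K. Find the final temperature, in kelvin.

Along an adiabat T P^((1−γ)/γ) is constant, so T₂ = T₁ (P₂/P₁)^((γ−1)/γ).
For a monatomic ideal gas γ = 5/3, so (γ−1)/γ = 2/5.
T₂ = 215 × (33.6/1.12)^(2/5) = 838.1 K.

T₂ ≈ 838 K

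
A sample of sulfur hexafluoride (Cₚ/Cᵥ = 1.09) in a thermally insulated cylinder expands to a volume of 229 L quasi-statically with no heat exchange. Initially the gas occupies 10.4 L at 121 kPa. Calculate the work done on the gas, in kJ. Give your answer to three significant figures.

P₂ = P₁(V₁/V₂)^γ = 121×(10.4/229)^(1.09) = 4.16 kPa.
For a reversible adiabat, W_by_gas = (P₁V₁ − P₂V₂)/(γ−1).
W_by = (121000×0.0104 − 4160×0.229) / (0.09) = 3396 J.
W_on_gas = −W_by = -3396 J.

W ≈ -3.40 kJ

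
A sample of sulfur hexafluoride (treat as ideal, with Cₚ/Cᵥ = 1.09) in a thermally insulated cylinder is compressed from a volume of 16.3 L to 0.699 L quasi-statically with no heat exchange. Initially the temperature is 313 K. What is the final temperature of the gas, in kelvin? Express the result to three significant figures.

For a reversible adiabat TV^(γ−1) is constant, so T₂ = T₁ (V₁/V₂)^(γ−1).
T₂ = 313 × (16.3/0.699)^(0.09) = 415.6 K.

T₂ ≈ 416 K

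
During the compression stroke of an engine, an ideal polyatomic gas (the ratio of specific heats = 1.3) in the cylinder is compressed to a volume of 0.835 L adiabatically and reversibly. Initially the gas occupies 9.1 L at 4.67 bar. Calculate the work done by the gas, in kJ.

W ≈ -14.8 kJ

P₂ = P₁(V₁/V₂)^γ = 4.67×(9.1/0.835)^(1.3) = 104.2 bar.
For a reversible adiabat, W_by_gas = (P₁V₁ − P₂V₂)/(γ−1).
W_by = (467000×0.0091 − 1.042×10^7×0.000835) / (0.3) = -14840 J.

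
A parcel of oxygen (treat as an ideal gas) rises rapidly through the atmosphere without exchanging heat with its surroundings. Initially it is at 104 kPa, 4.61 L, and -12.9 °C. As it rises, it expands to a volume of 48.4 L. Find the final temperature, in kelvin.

T₂ ≈ 102 K

For a reversible adiabat TV^(γ−1) is constant, so T₂ = T₁ (V₁/V₂)^(γ−1).
γ = 7/5 for a diatomic ideal gas.
T₁ = -12.9 °C = 260.2 K.
T₂ = 260.2 × (4.61/48.4)^(2/5) = 101.6 K.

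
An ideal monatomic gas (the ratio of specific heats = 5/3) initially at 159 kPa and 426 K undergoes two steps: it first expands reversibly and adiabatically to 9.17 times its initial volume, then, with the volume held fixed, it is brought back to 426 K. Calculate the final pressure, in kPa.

P₃ ≈ 17.3 kPa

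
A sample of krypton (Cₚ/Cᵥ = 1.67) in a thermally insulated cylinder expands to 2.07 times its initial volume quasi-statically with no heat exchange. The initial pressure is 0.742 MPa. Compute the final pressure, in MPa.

P₂ ≈ 0.220 MPa

Adiabatic: P₁V₁^γ = P₂V₂^γ ⇒ P₂ = P₁ (V₁/V₂)^γ.
P₂ = 0.742 × (1/2.07)^(1.67) = 0.2202 MPa.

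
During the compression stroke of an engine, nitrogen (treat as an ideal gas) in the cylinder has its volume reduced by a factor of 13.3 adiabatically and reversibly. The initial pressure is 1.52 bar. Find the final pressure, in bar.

Since PV^γ is constant along a reversible adiabat, P₂ = P₁ (V₁/V₂)^γ.
For a diatomic ideal gas γ = 7/5.
P₂ = 1.52 × 13.3^(7/5) = 56.92 bar.

P₂ ≈ 56.9 bar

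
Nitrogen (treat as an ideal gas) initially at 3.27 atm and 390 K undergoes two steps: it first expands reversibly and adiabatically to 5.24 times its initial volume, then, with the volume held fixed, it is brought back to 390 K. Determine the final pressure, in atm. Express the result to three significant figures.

P₃ ≈ 0.624 atm

For a diatomic ideal gas γ = 7/5.
Adiabatic step (PV^γ = const): P₂ = 3.27×(1/5.24)^(7/5) = 0.3217 atm; T₂ = 390×(1/5.24)^(2/5) = 201.1 K.
Isochoric: P₃ = P₂(T₃/T₂) = 0.3217 × (390/201.1) = 0.624 atm.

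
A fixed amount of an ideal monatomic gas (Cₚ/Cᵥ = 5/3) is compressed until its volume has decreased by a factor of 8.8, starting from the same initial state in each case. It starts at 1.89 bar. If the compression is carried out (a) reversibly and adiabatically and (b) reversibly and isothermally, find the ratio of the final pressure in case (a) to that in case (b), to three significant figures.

Isothermal: P_b = P₁(V₁/V₂) = 1.89×8.8.
Adiabatic: P_a = P₁(V₁/V₂)^γ = 1.89×8.8^(5/3).
P_a/P_b = (V₁/V₂)^(γ−1) = 8.8^(2/3) = 4.262.

P_adiabatic / P_isothermal ≈ 4.26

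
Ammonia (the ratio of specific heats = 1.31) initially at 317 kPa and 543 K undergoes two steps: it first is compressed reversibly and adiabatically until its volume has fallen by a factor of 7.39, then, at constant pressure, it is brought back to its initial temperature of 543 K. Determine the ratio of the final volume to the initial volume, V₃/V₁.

Adiabatic step: V₂/V₁ = 0.1353; T₂ = T₁·7.39^(0.31) = 1009 K.
Isobaric step: V₃/V₂ = T₃/T₂ = 543/1009.
V₃/V₁ = (V₂/V₁)(V₃/V₂) = 0.1353 × (543/1009) = 0.07279.

V₃/V₁ ≈ 0.0728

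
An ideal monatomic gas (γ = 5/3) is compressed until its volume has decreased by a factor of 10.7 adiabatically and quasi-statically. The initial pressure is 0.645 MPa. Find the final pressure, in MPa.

P₂ ≈ 33.5 MPa

Since PV^γ is constant along a reversible adiabat, P₂ = P₁ (V₁/V₂)^γ.
P₂ = 0.645 × 10.7^(5/3) = 33.51 MPa.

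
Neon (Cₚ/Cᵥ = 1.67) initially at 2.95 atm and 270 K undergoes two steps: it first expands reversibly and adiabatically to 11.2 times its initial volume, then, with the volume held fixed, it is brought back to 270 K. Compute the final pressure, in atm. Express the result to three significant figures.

P₃ ≈ 0.263 atm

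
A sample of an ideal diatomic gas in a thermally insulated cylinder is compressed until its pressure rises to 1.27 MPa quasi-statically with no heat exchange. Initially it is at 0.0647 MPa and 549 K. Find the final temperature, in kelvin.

T₂ ≈ 1290 K

Adiabatic: T₂/T₁ = (P₂/P₁)^((γ−1)/γ).
For a diatomic ideal gas γ = 7/5, so (γ−1)/γ = 2/7.
T₂ = 549 × (1.27/0.0647)^(2/7) = 1285 K.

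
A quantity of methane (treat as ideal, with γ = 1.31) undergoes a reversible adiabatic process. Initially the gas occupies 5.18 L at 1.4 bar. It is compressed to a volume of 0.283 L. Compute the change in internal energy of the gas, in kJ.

ΔU ≈ 3.42 kJ

P₂ = P₁(V₁/V₂)^γ = 1.4×(5.18/0.283)^(1.31) = 63.1 bar.
For a reversible adiabat, W_by_gas = (P₁V₁ − P₂V₂)/(γ−1).
W_by = (140000×0.00518 − 6.31×10^6×0.000283) / (0.31) = -3421 J.
Q = 0 ⇒ ΔU = −W_by = 3421 J.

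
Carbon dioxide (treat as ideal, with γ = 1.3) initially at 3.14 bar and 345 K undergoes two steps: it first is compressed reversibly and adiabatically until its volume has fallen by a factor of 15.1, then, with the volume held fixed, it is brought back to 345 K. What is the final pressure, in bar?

P₃ ≈ 47.4 bar

Adiabatic step (PV^γ = const): P₂ = 3.14×15.1^(1.3) = 107.1 bar; T₂ = 345×15.1^(0.3) = 779 K.
Isochoric: P₃ = P₂(T₃/T₂) = 107.1 × (345/779) = 47.41 bar.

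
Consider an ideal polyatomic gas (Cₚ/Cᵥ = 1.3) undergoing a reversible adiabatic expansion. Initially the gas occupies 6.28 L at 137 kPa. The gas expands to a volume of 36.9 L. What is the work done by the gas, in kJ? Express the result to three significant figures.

W ≈ 1.18 kJ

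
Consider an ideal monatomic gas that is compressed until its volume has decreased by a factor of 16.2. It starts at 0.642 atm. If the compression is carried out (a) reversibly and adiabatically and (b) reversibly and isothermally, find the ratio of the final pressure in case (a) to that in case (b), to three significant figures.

For a monatomic ideal gas γ = 5/3.
Isothermal: P_b = P₁(V₁/V₂) = 0.642×16.2.
Adiabatic: P_a = P₁(V₁/V₂)^γ = 0.642×16.2^(5/3).
P_a/P_b = (V₁/V₂)^(γ−1) = 16.2^(2/3) = 6.402.

P_adiabatic / P_isothermal ≈ 6.40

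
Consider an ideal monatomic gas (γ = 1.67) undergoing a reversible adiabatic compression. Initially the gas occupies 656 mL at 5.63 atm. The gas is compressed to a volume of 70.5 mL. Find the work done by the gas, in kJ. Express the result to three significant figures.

P₂ = P₁(V₁/V₂)^γ = 5.63×(656/70.5)^(1.67) = 233.5 atm.
For a reversible adiabat, W_by_gas = (P₁V₁ − P₂V₂)/(γ−1).
W_by = (570500×0.000656 − 2.366×10^7×7.05×10^-5) / (0.67) = -1931 J.

W ≈ -1.93 kJ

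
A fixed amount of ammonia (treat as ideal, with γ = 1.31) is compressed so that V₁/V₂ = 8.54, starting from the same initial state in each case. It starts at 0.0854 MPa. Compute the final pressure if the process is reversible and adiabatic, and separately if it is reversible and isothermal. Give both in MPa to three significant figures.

adiabatic: 1.42 MPa; isothermal: 0.729 MPa

Isothermal: P₂ = P₁(V₁/V₂) = 0.0854×8.54 = 0.7293 MPa.
Adiabatic: P₂ = P₁(V₁/V₂)^γ = 0.0854×8.54^(1.31) = 1.418 MPa.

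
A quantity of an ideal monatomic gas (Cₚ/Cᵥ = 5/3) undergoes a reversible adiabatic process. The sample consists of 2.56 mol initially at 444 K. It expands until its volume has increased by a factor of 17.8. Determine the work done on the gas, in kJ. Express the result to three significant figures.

For a reversible adiabat TV^(γ−1) is constant, so T₂ = T₁ (V₁/V₂)^(γ−1).
T₂ = 444 × (1/17.8)^(2/3) = 65.13 K.
Q = 0, so ΔU = W_on_gas = nCᵥΔT with Cᵥ = R/(γ−1) = 12.47 J/(mol·K).
ΔU = 2.56 × 12.47 × (65.13 − 444) = -12100 J.

W ≈ -12.1 kJ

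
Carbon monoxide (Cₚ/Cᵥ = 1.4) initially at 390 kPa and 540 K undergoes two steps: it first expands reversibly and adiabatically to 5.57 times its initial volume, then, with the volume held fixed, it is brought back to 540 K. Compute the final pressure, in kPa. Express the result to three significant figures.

Adiabatic step (PV^γ = const): P₂ = 390×(1/5.57)^(1.4) = 35.23 kPa; T₂ = 540×(1/5.57)^(0.4) = 271.7 K.
Isochoric: P₃ = P₂(T₃/T₂) = 35.23 × (540/271.7) = 70.02 kPa.

P₃ ≈ 70.0 kPa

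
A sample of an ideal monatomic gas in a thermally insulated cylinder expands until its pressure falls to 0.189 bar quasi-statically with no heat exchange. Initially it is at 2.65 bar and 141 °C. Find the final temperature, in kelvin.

T₂ ≈ 144 K

Adiabatic: T₂/T₁ = (P₂/P₁)^((γ−1)/γ).
For a monatomic ideal gas γ = 5/3, so (γ−1)/γ = 2/5.
T₁ = 141 °C = 414.1 K.
T₂ = 414.1 × (0.189/2.65)^(2/5) = 144 K.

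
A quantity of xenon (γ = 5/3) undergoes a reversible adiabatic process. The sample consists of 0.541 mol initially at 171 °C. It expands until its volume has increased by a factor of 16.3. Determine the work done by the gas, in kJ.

For a reversible adiabat TV^(γ−1) is constant, so T₂ = T₁ (V₁/V₂)^(γ−1).
T₁ = 171 °C = 444.1 K.
T₂ = 444.1 × (1/16.3)^(2/3) = 69.09 K.
Q = 0, so ΔU = W_on_gas = nCᵥΔT with Cᵥ = R/(γ−1) = 12.47 J/(mol·K).
ΔU = 0.541 × 12.47 × (69.09 − 444.1) = -2530 J.
Work done by the gas = −ΔU = 2530 J.

W ≈ 2.53 kJ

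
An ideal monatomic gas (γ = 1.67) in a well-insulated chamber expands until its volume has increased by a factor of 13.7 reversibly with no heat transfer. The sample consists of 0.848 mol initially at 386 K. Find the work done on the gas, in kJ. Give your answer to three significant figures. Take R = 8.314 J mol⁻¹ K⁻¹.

For a reversible adiabat TV^(γ−1) is constant, so T₂ = T₁ (V₁/V₂)^(γ−1).
T₂ = 386 × (1/13.7)^(0.67) = 66.83 K.
Q = 0, so ΔU = W_on_gas = nCᵥΔT with Cᵥ = R/(γ−1) = 12.41 J/(mol·K).
ΔU = 0.848 × 12.41 × (66.83 − 386) = -3359 J.

W ≈ -3.36 kJ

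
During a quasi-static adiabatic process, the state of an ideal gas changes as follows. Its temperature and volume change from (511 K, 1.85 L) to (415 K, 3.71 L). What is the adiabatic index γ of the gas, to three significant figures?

γ ≈ 1.30

TV^(γ−1) = const ⇒ γ − 1 = ln(T₂/T₁) / ln(V₁/V₂).
γ = 1 + ln(415/511) / ln(1.85/3.71) = 1.299.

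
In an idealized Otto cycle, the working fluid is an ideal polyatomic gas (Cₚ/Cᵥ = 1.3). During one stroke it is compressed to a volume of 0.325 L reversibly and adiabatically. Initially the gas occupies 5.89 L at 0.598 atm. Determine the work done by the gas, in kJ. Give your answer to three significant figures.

P₂ = P₁(V₁/V₂)^γ = 0.598×(5.89/0.325)^(1.3) = 25.85 atm.
For a reversible adiabat, W_by_gas = (P₁V₁ − P₂V₂)/(γ−1).
W_by = (60590×0.00589 − 2.619×10^6×0.000325) / (0.3) = -1648 J.

W ≈ -1.65 kJ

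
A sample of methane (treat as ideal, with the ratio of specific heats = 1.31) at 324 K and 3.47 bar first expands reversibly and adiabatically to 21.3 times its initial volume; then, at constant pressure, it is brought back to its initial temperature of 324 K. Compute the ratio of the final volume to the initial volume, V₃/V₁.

Adiabatic step: V₂/V₁ = 21.3; T₂ = T₁·(1/21.3)^(0.31) = 125.5 K.
Isobaric step: V₃/V₂ = T₃/T₂ = 324/125.5.
V₃/V₁ = (V₂/V₁)(V₃/V₂) = 21.3 × (324/125.5) = 54.98.

V₃/V₁ ≈ 55.0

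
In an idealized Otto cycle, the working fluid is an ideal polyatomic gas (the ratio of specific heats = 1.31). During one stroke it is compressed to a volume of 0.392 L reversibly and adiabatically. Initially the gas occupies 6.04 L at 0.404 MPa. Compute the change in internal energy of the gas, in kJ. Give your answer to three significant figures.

ΔU ≈ 10.5 kJ

P₂ = P₁(V₁/V₂)^γ = 0.404×(6.04/0.392)^(1.31) = 14.53 MPa.
For a reversible adiabat, W_by_gas = (P₁V₁ − P₂V₂)/(γ−1).
W_by = (404000×0.00604 − 1.453×10^7×0.000392) / (0.31) = -10500 J.
Q = 0 ⇒ ΔU = −W_by = 10500 J.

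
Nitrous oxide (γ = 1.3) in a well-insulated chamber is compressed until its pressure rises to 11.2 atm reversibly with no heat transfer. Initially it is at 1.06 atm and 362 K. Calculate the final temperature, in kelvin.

Along an adiabat T P^((1−γ)/γ) is constant, so T₂ = T₁ (P₂/P₁)^((γ−1)/γ).
T₂ = 362 × (11.2/1.06)^(0.231) = 623.7 K.

T₂ ≈ 624 K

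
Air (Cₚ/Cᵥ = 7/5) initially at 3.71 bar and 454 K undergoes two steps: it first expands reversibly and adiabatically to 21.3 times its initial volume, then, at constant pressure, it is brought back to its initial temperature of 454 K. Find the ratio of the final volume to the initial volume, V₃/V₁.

Adiabatic step: V₂/V₁ = 21.3; T₂ = T₁·(1/21.3)^(2/5) = 133.6 K.
Isobaric step: V₃/V₂ = T₃/T₂ = 454/133.6.
V₃/V₁ = (V₂/V₁)(V₃/V₂) = 21.3 × (454/133.6) = 72.4.

V₃/V₁ ≈ 72.4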